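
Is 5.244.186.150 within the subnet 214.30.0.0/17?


Subnet network: 214.30.0.0
Test IP AND mask: 5.244.128.0
No, 5.244.186.150 is not in 214.30.0.0/17


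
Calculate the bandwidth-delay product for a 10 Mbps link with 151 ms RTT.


BDP = bandwidth * RTT
= 10 Mbps * 151 ms
= 10 * 1e6 * 151 / 1000 bits
= 1510000 bits
= 188750 bytes
= 184.3262 KB
BDP = 1510000 bits (188750 bytes)


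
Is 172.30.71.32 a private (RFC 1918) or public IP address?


RFC 1918 private ranges:
  10.0.0.0/8 (10.0.0.0 - 10.255.255.255)
  172.16.0.0/12 (172.16.0.0 - 172.31.255.255)
  192.168.0.0/16 (192.168.0.0 - 192.168.255.255)
Private (in 172.16.0.0/12)


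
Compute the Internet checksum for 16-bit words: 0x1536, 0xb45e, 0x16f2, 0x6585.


Sum all words (with carry folding):
+ 0x1536 = 0x1536
+ 0xb45e = 0xc994
+ 0x16f2 = 0xe086
+ 0x6585 = 0x460c
One's complement: ~0x460c
Checksum = 0xb9f3


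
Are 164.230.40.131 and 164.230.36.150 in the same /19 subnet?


Mask: 255.255.224.0
164.230.40.131 AND mask = 164.230.32.0
164.230.36.150 AND mask = 164.230.32.0
Yes, same subnet (164.230.32.0)


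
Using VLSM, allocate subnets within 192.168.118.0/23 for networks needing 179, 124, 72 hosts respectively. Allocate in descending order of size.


179 hosts -> /24 (254 usable): 192.168.118.0/24
124 hosts -> /25 (126 usable): 192.168.119.0/25
72 hosts -> /25 (126 usable): 192.168.119.128/25
Allocation: 192.168.118.0/24 (179 hosts, 254 usable); 192.168.119.0/25 (124 hosts, 126 usable); 192.168.119.128/25 (72 hosts, 126 usable)


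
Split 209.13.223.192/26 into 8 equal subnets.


New prefix = 26 + 3 = 29
Each subnet has 8 addresses
  209.13.223.192/29
  209.13.223.200/29
  209.13.223.208/29
  209.13.223.216/29
  209.13.223.224/29
  209.13.223.232/29
  209.13.223.240/29
  209.13.223.248/29
Subnets: 209.13.223.192/29, 209.13.223.200/29, 209.13.223.208/29, 209.13.223.216/29, 209.13.223.224/29, 209.13.223.232/29, 209.13.223.240/29, 209.13.223.248/29


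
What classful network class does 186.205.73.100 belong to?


First octet: 186
Binary: 10111010
10xxxxxx -> Class B (128-191)
Class B, default mask 255.255.0.0 (/16)


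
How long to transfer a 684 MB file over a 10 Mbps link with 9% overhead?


Effective throughput = 10 * (1 - 9/100) = 9.1 Mbps
File size in Mb = 684 * 8 = 5472 Mb
Time = 5472 / 9.1
Time = 601.3187 seconds


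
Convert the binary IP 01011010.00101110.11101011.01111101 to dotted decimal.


01011010 = 90
00101110 = 46
11101011 = 235
01111101 = 125
IP: 90.46.235.125


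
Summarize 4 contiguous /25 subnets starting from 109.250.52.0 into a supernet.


Original prefix: /25
Number of subnets: 4 = 2^2
New prefix = 25 - 2 = 23
Supernet: 109.250.52.0/23


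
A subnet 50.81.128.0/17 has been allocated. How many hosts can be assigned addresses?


Host bits = 32 - 17 = 15
Total addresses = 2^15 = 32768
Usable = total - 2 (network and broadcast)
Usable hosts: 32766


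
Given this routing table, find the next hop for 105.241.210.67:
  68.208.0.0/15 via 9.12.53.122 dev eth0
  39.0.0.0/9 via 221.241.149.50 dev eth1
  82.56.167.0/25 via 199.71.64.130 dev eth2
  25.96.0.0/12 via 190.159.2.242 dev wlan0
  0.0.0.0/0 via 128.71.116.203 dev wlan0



Longest prefix match for 105.241.210.67:
  /15 68.208.0.0: no
  /9 39.0.0.0: no
  /25 82.56.167.0: no
  /12 25.96.0.0: no
  /0 0.0.0.0: MATCH
Selected: next-hop 128.71.116.203 via wlan0 (matched /0)


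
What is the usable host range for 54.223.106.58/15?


Network: 54.222.0.0
Broadcast: 54.223.255.255
First usable = network + 1
Last usable = broadcast - 1
Range: 54.222.0.1 to 54.223.255.254


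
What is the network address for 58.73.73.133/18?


IP:   00111010.01001001.01001001.10000101
Mask: 11111111.11111111.11000000.00000000
AND operation:
Net:  00111010.01001001.01000000.00000000
Network: 58.73.64.0/18


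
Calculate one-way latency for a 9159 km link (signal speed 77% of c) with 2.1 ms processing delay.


Speed = 0.77 * 3e5 km/s = 231000 km/s
Propagation delay = 9159 / 231000 = 0.0396 s = 39.6494 ms
Processing delay = 2.1 ms
Total one-way latency = 41.7494 ms


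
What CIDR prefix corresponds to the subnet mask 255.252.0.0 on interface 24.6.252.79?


Binary: 11111111.11111100.00000000.00000000
Count leading 1s
Prefix: /14


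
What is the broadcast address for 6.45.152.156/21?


Network: 6.45.152.0/21
Host bits = 11
Set all host bits to 1:
Broadcast: 6.45.159.255


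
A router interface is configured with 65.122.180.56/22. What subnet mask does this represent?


/22 means 22 network bits, 10 host bits
Binary: 11111111111111111111110000000000
Mask: 255.255.252.0


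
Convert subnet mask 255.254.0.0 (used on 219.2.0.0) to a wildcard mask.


Subnet mask: 255.254.0.0
Wildcard = 255.255.255.255 - subnet mask
255 - 255 = 0
255 - 254 = 1
255 - 0 = 255
255 - 0 = 255
Wildcard: 0.1.255.255


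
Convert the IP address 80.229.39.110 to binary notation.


80 = 01010000
229 = 11100101
39 = 00100111
110 = 01101110
Binary: 01010000.11100101.00100111.01101110


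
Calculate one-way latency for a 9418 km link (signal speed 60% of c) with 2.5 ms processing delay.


Speed = 0.6 * 3e5 km/s = 180000 km/s
Propagation delay = 9418 / 180000 = 0.0523 s = 52.3222 ms
Processing delay = 2.5 ms
Total one-way latency = 54.8222 ms


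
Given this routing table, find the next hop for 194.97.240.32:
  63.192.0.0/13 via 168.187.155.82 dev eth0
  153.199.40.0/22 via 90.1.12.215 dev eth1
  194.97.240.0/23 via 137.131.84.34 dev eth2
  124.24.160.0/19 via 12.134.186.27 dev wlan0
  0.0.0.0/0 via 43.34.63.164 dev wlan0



Longest prefix match for 194.97.240.32:
  /13 63.192.0.0: no
  /22 153.199.40.0: no
  /23 194.97.240.0: MATCH
  /19 124.24.160.0: no
  /0 0.0.0.0: MATCH
Selected: next-hop 137.131.84.34 via eth2 (matched /23)


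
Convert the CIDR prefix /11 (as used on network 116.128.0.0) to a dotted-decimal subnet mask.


/11 means 11 network bits, 21 host bits
Binary: 11111111111000000000000000000000
Mask: 255.224.0.0


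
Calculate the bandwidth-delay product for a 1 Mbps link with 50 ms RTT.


BDP = bandwidth * RTT
= 1 Mbps * 50 ms
= 1 * 1e6 * 50 / 1000 bits
= 50000 bits
= 6250 bytes
= 6.1035 KB
BDP = 50000 bits (6250 bytes)


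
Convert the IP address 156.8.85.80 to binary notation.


156 = 10011100
8 = 00001000
85 = 01010101
80 = 01010000
Binary: 10011100.00001000.01010101.01010000


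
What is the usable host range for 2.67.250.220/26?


Network: 2.67.250.192
Broadcast: 2.67.250.255
First usable = network + 1
Last usable = broadcast - 1
Range: 2.67.250.193 to 2.67.250.254


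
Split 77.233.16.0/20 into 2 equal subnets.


New prefix = 20 + 1 = 21
Each subnet has 2048 addresses
  77.233.16.0/21
  77.233.24.0/21
Subnets: 77.233.16.0/21, 77.233.24.0/21


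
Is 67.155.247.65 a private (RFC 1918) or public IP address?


RFC 1918 private ranges:
  10.0.0.0/8 (10.0.0.0 - 10.255.255.255)
  172.16.0.0/12 (172.16.0.0 - 172.31.255.255)
  192.168.0.0/16 (192.168.0.0 - 192.168.255.255)
Public (not in any RFC 1918 range)


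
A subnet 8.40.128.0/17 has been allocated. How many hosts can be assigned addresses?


Host bits = 32 - 17 = 15
Total addresses = 2^15 = 32768
Usable = total - 2 (network and broadcast)
Usable hosts: 32766


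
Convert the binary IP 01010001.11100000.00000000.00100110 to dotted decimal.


01010001 = 81
11100000 = 224
00000000 = 0
00100110 = 38
IP: 81.224.0.38


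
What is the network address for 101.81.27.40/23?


IP:   01100101.01010001.00011011.00101000
Mask: 11111111.11111111.11111110.00000000
AND operation:
Net:  01100101.01010001.00011010.00000000
Network: 101.81.26.0/23


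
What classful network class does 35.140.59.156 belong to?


First octet: 35
Binary: 00100011
0xxxxxxx -> Class A (1-126)
Class A, default mask 255.0.0.0 (/8)


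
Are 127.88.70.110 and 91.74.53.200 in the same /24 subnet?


Mask: 255.255.255.0
127.88.70.110 AND mask = 127.88.70.0
91.74.53.200 AND mask = 91.74.53.0
No, different subnets (127.88.70.0 vs 91.74.53.0)


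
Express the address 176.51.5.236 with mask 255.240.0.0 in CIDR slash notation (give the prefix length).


Binary: 11111111.11110000.00000000.00000000
Count leading 1s
Prefix: /12


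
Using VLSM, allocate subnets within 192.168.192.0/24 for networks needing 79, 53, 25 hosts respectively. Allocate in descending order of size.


79 hosts -> /25 (126 usable): 192.168.192.0/25
53 hosts -> /26 (62 usable): 192.168.192.128/26
25 hosts -> /27 (30 usable): 192.168.192.192/27
Allocation: 192.168.192.0/25 (79 hosts, 126 usable); 192.168.192.128/26 (53 hosts, 62 usable); 192.168.192.192/27 (25 hosts, 30 usable)


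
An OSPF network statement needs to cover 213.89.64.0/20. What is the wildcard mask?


Subnet mask: 255.255.240.0
Wildcard = 255.255.255.255 - subnet mask
255 - 255 = 0
255 - 255 = 0
255 - 240 = 15
255 - 0 = 255
Wildcard: 0.0.15.255


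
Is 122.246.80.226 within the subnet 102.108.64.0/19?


Subnet network: 102.108.64.0
Test IP AND mask: 122.246.64.0
No, 122.246.80.226 is not in 102.108.64.0/19


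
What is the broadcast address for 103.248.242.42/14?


Network: 103.248.0.0/14
Host bits = 18
Set all host bits to 1:
Broadcast: 103.251.255.255


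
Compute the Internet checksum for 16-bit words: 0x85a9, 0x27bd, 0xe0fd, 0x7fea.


Sum all words (with carry folding):
+ 0x85a9 = 0x85a9
+ 0x27bd = 0xad66
+ 0xe0fd = 0x8e64
+ 0x7fea = 0x0e4f
One's complement: ~0x0e4f
Checksum = 0xf1b0


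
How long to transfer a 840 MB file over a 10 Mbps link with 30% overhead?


Effective throughput = 10 * (1 - 30/100) = 7 Mbps
File size in Mb = 840 * 8 = 6720 Mb
Time = 6720 / 7
Time = 960 seconds


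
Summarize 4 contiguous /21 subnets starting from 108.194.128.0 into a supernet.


Original prefix: /21
Number of subnets: 4 = 2^2
New prefix = 21 - 2 = 19
Supernet: 108.194.128.0/19


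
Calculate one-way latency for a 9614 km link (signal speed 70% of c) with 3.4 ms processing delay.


Speed = 0.7 * 3e5 km/s = 210000 km/s
Propagation delay = 9614 / 210000 = 0.0458 s = 45.781 ms
Processing delay = 3.4 ms
Total one-way latency = 49.181 ms


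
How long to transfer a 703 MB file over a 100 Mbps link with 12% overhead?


Effective throughput = 100 * (1 - 12/100) = 88 Mbps
File size in Mb = 703 * 8 = 5624 Mb
Time = 5624 / 88
Time = 63.9091 seconds


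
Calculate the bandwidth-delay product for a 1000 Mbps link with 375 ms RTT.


BDP = bandwidth * RTT
= 1000 Mbps * 375 ms
= 1000 * 1e6 * 375 / 1000 bits
= 375000000 bits
= 46875000 bytes
= 45776.3672 KB
BDP = 375000000 bits (46875000 bytes)


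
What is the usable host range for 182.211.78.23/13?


Network: 182.208.0.0
Broadcast: 182.215.255.255
First usable = network + 1
Last usable = broadcast - 1
Range: 182.208.0.1 to 182.215.255.254


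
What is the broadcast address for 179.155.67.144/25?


Network: 179.155.67.128/25
Host bits = 7
Set all host bits to 1:
Broadcast: 179.155.67.255


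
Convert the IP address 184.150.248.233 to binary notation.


184 = 10111000
150 = 10010110
248 = 11111000
233 = 11101001
Binary: 10111000.10010110.11111000.11101001


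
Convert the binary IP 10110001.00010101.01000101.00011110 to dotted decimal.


10110001 = 177
00010101 = 21
01000101 = 69
00011110 = 30
IP: 177.21.69.30


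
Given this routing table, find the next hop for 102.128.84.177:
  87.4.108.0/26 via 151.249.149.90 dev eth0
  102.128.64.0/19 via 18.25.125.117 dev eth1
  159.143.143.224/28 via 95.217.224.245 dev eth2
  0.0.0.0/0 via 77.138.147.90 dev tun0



Longest prefix match for 102.128.84.177:
  /26 87.4.108.0: no
  /19 102.128.64.0: MATCH
  /28 159.143.143.224: no
  /0 0.0.0.0: MATCH
Selected: next-hop 18.25.125.117 via eth1 (matched /19)


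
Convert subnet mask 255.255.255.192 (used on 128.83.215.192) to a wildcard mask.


Subnet mask: 255.255.255.192
Wildcard = 255.255.255.255 - subnet mask
255 - 255 = 0
255 - 255 = 0
255 - 255 = 0
255 - 192 = 63
Wildcard: 0.0.0.63


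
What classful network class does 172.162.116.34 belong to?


First octet: 172
Binary: 10101100
10xxxxxx -> Class B (128-191)
Class B, default mask 255.255.0.0 (/16)


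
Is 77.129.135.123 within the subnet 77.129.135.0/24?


Subnet network: 77.129.135.0
Test IP AND mask: 77.129.135.0
Yes, 77.129.135.123 is in 77.129.135.0/24


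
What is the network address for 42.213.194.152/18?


IP:   00101010.11010101.11000010.10011000
Mask: 11111111.11111111.11000000.00000000
AND operation:
Net:  00101010.11010101.11000000.00000000
Network: 42.213.192.0/18


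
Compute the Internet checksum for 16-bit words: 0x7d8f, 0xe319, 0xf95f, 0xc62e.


Sum all words (with carry folding):
+ 0x7d8f = 0x7d8f
+ 0xe319 = 0x60a9
+ 0xf95f = 0x5a09
+ 0xc62e = 0x2038
One's complement: ~0x2038
Checksum = 0xdfc7


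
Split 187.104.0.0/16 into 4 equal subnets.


New prefix = 16 + 2 = 18
Each subnet has 16384 addresses
  187.104.0.0/18
  187.104.64.0/18
  187.104.128.0/18
  187.104.192.0/18
Subnets: 187.104.0.0/18, 187.104.64.0/18, 187.104.128.0/18, 187.104.192.0/18


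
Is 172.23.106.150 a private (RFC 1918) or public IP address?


RFC 1918 private ranges:
  10.0.0.0/8 (10.0.0.0 - 10.255.255.255)
  172.16.0.0/12 (172.16.0.0 - 172.31.255.255)
  192.168.0.0/16 (192.168.0.0 - 192.168.255.255)
Private (in 172.16.0.0/12)


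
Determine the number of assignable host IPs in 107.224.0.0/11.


Host bits = 32 - 11 = 21
Total addresses = 2^21 = 2097152
Usable = total - 2 (network and broadcast)
Usable hosts: 2097150


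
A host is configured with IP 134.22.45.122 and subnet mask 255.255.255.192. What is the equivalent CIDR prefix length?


Binary: 11111111.11111111.11111111.11000000
Count leading 1s
Prefix: /26


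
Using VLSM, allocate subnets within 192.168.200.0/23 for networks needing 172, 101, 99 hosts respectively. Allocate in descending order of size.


172 hosts -> /24 (254 usable): 192.168.200.0/24
101 hosts -> /25 (126 usable): 192.168.201.0/25
99 hosts -> /25 (126 usable): 192.168.201.128/25
Allocation: 192.168.200.0/24 (172 hosts, 254 usable); 192.168.201.0/25 (101 hosts, 126 usable); 192.168.201.128/25 (99 hosts, 126 usable)


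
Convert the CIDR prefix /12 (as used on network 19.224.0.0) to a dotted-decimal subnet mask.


/12 means 12 network bits, 20 host bits
Binary: 11111111111100000000000000000000
Mask: 255.240.0.0


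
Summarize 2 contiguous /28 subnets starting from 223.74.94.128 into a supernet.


Original prefix: /28
Number of subnets: 2 = 2^1
New prefix = 28 - 1 = 27
Supernet: 223.74.94.128/27


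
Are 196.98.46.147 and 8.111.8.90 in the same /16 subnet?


Mask: 255.255.0.0
196.98.46.147 AND mask = 196.98.0.0
8.111.8.90 AND mask = 8.111.0.0
No, different subnets (196.98.0.0 vs 8.111.0.0)


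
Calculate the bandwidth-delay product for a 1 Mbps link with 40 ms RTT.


BDP = bandwidth * RTT
= 1 Mbps * 40 ms
= 1 * 1e6 * 40 / 1000 bits
= 40000 bits
= 5000 bytes
= 4.8828 KB
BDP = 40000 bits (5000 bytes)


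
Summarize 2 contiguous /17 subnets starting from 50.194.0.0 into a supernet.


Original prefix: /17
Number of subnets: 2 = 2^1
New prefix = 17 - 1 = 16
Supernet: 50.194.0.0/16


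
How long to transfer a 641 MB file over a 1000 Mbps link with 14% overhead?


Effective throughput = 1000 * (1 - 14/100) = 860 Mbps
File size in Mb = 641 * 8 = 5128 Mb
Time = 5128 / 860
Time = 5.9628 seconds


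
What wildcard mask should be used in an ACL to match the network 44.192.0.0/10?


Subnet mask: 255.192.0.0
Wildcard = 255.255.255.255 - subnet mask
255 - 255 = 0
255 - 192 = 63
255 - 0 = 255
255 - 0 = 255
Wildcard: 0.63.255.255


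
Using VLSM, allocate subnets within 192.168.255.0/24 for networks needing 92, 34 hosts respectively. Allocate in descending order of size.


92 hosts -> /25 (126 usable): 192.168.255.0/25
34 hosts -> /26 (62 usable): 192.168.255.128/26
Allocation: 192.168.255.0/25 (92 hosts, 126 usable); 192.168.255.128/26 (34 hosts, 62 usable)


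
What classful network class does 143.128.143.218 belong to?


First octet: 143
Binary: 10001111
10xxxxxx -> Class B (128-191)
Class B, default mask 255.255.0.0 (/16)


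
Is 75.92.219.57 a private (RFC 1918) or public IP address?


RFC 1918 private ranges:
  10.0.0.0/8 (10.0.0.0 - 10.255.255.255)
  172.16.0.0/12 (172.16.0.0 - 172.31.255.255)
  192.168.0.0/16 (192.168.0.0 - 192.168.255.255)
Public (not in any RFC 1918 range)


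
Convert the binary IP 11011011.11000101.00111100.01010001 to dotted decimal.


11011011 = 219
11000101 = 197
00111100 = 60
01010001 = 81
IP: 219.197.60.81


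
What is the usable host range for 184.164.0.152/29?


Network: 184.164.0.152
Broadcast: 184.164.0.159
First usable = network + 1
Last usable = broadcast - 1
Range: 184.164.0.153 to 184.164.0.158


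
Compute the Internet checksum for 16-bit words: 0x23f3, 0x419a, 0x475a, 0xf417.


Sum all words (with carry folding):
+ 0x23f3 = 0x23f3
+ 0x419a = 0x658d
+ 0x475a = 0xace7
+ 0xf417 = 0xa0ff
One's complement: ~0xa0ff
Checksum = 0x5f00


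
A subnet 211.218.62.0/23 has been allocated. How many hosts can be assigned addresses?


Host bits = 32 - 23 = 9
Total addresses = 2^9 = 512
Usable = total - 2 (network and broadcast)
Usable hosts: 510


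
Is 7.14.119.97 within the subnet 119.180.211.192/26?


Subnet network: 119.180.211.192
Test IP AND mask: 7.14.119.64
No, 7.14.119.97 is not in 119.180.211.192/26


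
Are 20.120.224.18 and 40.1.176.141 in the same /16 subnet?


Mask: 255.255.0.0
20.120.224.18 AND mask = 20.120.0.0
40.1.176.141 AND mask = 40.1.0.0
No, different subnets (20.120.0.0 vs 40.1.0.0)


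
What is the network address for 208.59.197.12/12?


IP:   11010000.00111011.11000101.00001100
Mask: 11111111.11110000.00000000.00000000
AND operation:
Net:  11010000.00110000.00000000.00000000
Network: 208.48.0.0/12


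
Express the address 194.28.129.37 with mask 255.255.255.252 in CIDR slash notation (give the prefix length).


Binary: 11111111.11111111.11111111.11111100
Count leading 1s
Prefix: /30


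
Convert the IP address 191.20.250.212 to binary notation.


191 = 10111111
20 = 00010100
250 = 11111010
212 = 11010100
Binary: 10111111.00010100.11111010.11010100


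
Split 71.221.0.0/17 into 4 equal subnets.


New prefix = 17 + 2 = 19
Each subnet has 8192 addresses
  71.221.0.0/19
  71.221.32.0/19
  71.221.64.0/19
  71.221.96.0/19
Subnets: 71.221.0.0/19, 71.221.32.0/19, 71.221.64.0/19, 71.221.96.0/19


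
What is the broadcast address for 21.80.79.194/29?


Network: 21.80.79.192/29
Host bits = 3
Set all host bits to 1:
Broadcast: 21.80.79.199


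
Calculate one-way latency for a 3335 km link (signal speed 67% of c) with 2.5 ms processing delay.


Speed = 0.67 * 3e5 km/s = 201000 km/s
Propagation delay = 3335 / 201000 = 0.0166 s = 16.592 ms
Processing delay = 2.5 ms
Total one-way latency = 19.092 ms


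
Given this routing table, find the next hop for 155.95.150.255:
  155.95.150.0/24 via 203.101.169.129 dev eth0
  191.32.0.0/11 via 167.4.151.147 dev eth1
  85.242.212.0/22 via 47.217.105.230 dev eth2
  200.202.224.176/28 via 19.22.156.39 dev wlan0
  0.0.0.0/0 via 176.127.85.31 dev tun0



Longest prefix match for 155.95.150.255:
  /24 155.95.150.0: MATCH
  /11 191.32.0.0: no
  /22 85.242.212.0: no
  /28 200.202.224.176: no
  /0 0.0.0.0: MATCH
Selected: next-hop 203.101.169.129 via eth0 (matched /24)


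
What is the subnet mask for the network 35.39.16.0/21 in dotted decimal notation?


/21 means 21 network bits, 11 host bits
Binary: 11111111111111111111100000000000
Mask: 255.255.248.0


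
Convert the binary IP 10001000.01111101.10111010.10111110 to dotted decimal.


10001000 = 136
01111101 = 125
10111010 = 186
10111110 = 190
IP: 136.125.186.190


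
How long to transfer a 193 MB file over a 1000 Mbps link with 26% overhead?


Effective throughput = 1000 * (1 - 26/100) = 740 Mbps
File size in Mb = 193 * 8 = 1544 Mb
Time = 1544 / 740
Time = 2.0865 seconds


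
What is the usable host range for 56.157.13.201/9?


Network: 56.128.0.0
Broadcast: 56.255.255.255
First usable = network + 1
Last usable = broadcast - 1
Range: 56.128.0.1 to 56.255.255.254


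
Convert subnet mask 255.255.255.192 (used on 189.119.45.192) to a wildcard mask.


Subnet mask: 255.255.255.192
Wildcard = 255.255.255.255 - subnet mask
255 - 255 = 0
255 - 255 = 0
255 - 255 = 0
255 - 192 = 63
Wildcard: 0.0.0.63


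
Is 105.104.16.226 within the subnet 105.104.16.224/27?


Subnet network: 105.104.16.224
Test IP AND mask: 105.104.16.224
Yes, 105.104.16.226 is in 105.104.16.224/27


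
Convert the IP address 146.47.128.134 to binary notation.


146 = 10010010
47 = 00101111
128 = 10000000
134 = 10000110
Binary: 10010010.00101111.10000000.10000110


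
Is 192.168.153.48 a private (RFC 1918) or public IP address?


RFC 1918 private ranges:
  10.0.0.0/8 (10.0.0.0 - 10.255.255.255)
  172.16.0.0/12 (172.16.0.0 - 172.31.255.255)
  192.168.0.0/16 (192.168.0.0 - 192.168.255.255)
Private (in 192.168.0.0/16)


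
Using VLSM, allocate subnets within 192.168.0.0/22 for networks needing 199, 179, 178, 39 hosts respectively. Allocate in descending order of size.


199 hosts -> /24 (254 usable): 192.168.0.0/24
179 hosts -> /24 (254 usable): 192.168.1.0/24
178 hosts -> /24 (254 usable): 192.168.2.0/24
39 hosts -> /26 (62 usable): 192.168.3.0/26
Allocation: 192.168.0.0/24 (199 hosts, 254 usable); 192.168.1.0/24 (179 hosts, 254 usable); 192.168.2.0/24 (178 hosts, 254 usable); 192.168.3.0/26 (39 hosts, 62 usable)


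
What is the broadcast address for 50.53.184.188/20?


Network: 50.53.176.0/20
Host bits = 12
Set all host bits to 1:
Broadcast: 50.53.191.255


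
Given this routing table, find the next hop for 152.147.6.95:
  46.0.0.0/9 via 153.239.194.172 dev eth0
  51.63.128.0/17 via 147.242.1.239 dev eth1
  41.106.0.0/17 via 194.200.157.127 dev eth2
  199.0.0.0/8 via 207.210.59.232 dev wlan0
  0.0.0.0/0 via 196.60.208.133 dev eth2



Longest prefix match for 152.147.6.95:
  /9 46.0.0.0: no
  /17 51.63.128.0: no
  /17 41.106.0.0: no
  /8 199.0.0.0: no
  /0 0.0.0.0: MATCH
Selected: next-hop 196.60.208.133 via eth2 (matched /0)


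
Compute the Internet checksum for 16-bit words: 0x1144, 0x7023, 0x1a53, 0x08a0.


Sum all words (with carry folding):
+ 0x1144 = 0x1144
+ 0x7023 = 0x8167
+ 0x1a53 = 0x9bba
+ 0x08a0 = 0xa45a
One's complement: ~0xa45a
Checksum = 0x5ba5


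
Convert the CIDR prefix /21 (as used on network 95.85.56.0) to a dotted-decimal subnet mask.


/21 means 21 network bits, 11 host bits
Binary: 11111111111111111111100000000000
Mask: 255.255.248.0


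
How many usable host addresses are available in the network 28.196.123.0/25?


Host bits = 32 - 25 = 7
Total addresses = 2^7 = 128
Usable = total - 2 (network and broadcast)
Usable hosts: 126


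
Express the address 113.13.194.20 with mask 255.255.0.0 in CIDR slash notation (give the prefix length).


Binary: 11111111.11111111.00000000.00000000
Count leading 1s
Prefix: /16


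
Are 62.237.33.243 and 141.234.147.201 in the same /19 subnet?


Mask: 255.255.224.0
62.237.33.243 AND mask = 62.237.32.0
141.234.147.201 AND mask = 141.234.128.0
No, different subnets (62.237.32.0 vs 141.234.128.0)


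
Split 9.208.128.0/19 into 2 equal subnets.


New prefix = 19 + 1 = 20
Each subnet has 4096 addresses
  9.208.128.0/20
  9.208.144.0/20
Subnets: 9.208.128.0/20, 9.208.144.0/20


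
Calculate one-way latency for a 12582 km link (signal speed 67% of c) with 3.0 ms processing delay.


Speed = 0.67 * 3e5 km/s = 201000 km/s
Propagation delay = 12582 / 201000 = 0.0626 s = 62.597 ms
Processing delay = 3.0 ms
Total one-way latency = 65.597 ms


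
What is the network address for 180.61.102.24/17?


IP:   10110100.00111101.01100110.00011000
Mask: 11111111.11111111.10000000.00000000
AND operation:
Net:  10110100.00111101.00000000.00000000
Network: 180.61.0.0/17


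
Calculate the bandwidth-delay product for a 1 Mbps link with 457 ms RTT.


BDP = bandwidth * RTT
= 1 Mbps * 457 ms
= 1 * 1e6 * 457 / 1000 bits
= 457000 bits
= 57125 bytes
= 55.7861 KB
BDP = 457000 bits (57125 bytes)


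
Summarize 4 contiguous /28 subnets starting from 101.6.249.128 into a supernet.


Original prefix: /28
Number of subnets: 4 = 2^2
New prefix = 28 - 2 = 26
Supernet: 101.6.249.128/26


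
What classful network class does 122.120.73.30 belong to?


First octet: 122
Binary: 01111010
0xxxxxxx -> Class A (1-126)
Class A, default mask 255.0.0.0 (/8)


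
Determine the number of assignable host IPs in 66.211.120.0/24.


Host bits = 32 - 24 = 8
Total addresses = 2^8 = 256
Usable = total - 2 (network and broadcast)
Usable hosts: 254


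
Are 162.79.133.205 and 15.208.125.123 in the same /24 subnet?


Mask: 255.255.255.0
162.79.133.205 AND mask = 162.79.133.0
15.208.125.123 AND mask = 15.208.125.0
No, different subnets (162.79.133.0 vs 15.208.125.0)


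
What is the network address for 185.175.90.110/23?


IP:   10111001.10101111.01011010.01101110
Mask: 11111111.11111111.11111110.00000000
AND operation:
Net:  10111001.10101111.01011010.00000000
Network: 185.175.90.0/23


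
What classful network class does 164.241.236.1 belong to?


First octet: 164
Binary: 10100100
10xxxxxx -> Class B (128-191)
Class B, default mask 255.255.0.0 (/16)


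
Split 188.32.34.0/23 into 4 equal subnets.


New prefix = 23 + 2 = 25
Each subnet has 128 addresses
  188.32.34.0/25
  188.32.34.128/25
  188.32.35.0/25
  188.32.35.128/25
Subnets: 188.32.34.0/25, 188.32.34.128/25, 188.32.35.0/25, 188.32.35.128/25


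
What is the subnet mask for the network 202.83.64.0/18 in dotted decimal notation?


/18 means 18 network bits, 14 host bits
Binary: 11111111111111111100000000000000
Mask: 255.255.192.0


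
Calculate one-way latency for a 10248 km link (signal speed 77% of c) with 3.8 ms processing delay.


Speed = 0.77 * 3e5 km/s = 231000 km/s
Propagation delay = 10248 / 231000 = 0.0444 s = 44.3636 ms
Processing delay = 3.8 ms
Total one-way latency = 48.1636 ms


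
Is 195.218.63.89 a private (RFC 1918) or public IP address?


RFC 1918 private ranges:
  10.0.0.0/8 (10.0.0.0 - 10.255.255.255)
  172.16.0.0/12 (172.16.0.0 - 172.31.255.255)
  192.168.0.0/16 (192.168.0.0 - 192.168.255.255)
Public (not in any RFC 1918 range)


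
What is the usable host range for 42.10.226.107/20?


Network: 42.10.224.0
Broadcast: 42.10.239.255
First usable = network + 1
Last usable = broadcast - 1
Range: 42.10.224.1 to 42.10.239.254


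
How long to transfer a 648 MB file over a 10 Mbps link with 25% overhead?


Effective throughput = 10 * (1 - 25/100) = 7.5 Mbps
File size in Mb = 648 * 8 = 5184 Mb
Time = 5184 / 7.5
Time = 691.2 seconds


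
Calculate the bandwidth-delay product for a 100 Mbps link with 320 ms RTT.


BDP = bandwidth * RTT
= 100 Mbps * 320 ms
= 100 * 1e6 * 320 / 1000 bits
= 32000000 bits
= 4000000 bytes
= 3906.25 KB
BDP = 32000000 bits (4000000 bytes)


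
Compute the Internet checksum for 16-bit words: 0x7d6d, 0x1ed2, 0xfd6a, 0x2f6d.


Sum all words (with carry folding):
+ 0x7d6d = 0x7d6d
+ 0x1ed2 = 0x9c3f
+ 0xfd6a = 0x99aa
+ 0x2f6d = 0xc917
One's complement: ~0xc917
Checksum = 0x36e8


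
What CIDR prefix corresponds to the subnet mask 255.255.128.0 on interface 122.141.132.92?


Binary: 11111111.11111111.10000000.00000000
Count leading 1s
Prefix: /17


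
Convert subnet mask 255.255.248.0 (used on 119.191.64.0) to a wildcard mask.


Subnet mask: 255.255.248.0
Wildcard = 255.255.255.255 - subnet mask
255 - 255 = 0
255 - 255 = 0
255 - 248 = 7
255 - 0 = 255
Wildcard: 0.0.7.255


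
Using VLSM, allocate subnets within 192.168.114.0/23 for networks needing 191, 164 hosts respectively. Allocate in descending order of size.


191 hosts -> /24 (254 usable): 192.168.114.0/24
164 hosts -> /24 (254 usable): 192.168.115.0/24
Allocation: 192.168.114.0/24 (191 hosts, 254 usable); 192.168.115.0/24 (164 hosts, 254 usable)


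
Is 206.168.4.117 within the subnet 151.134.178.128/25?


Subnet network: 151.134.178.128
Test IP AND mask: 206.168.4.0
No, 206.168.4.117 is not in 151.134.178.128/25


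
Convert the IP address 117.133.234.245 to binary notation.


117 = 01110101
133 = 10000101
234 = 11101010
245 = 11110101
Binary: 01110101.10000101.11101010.11110101


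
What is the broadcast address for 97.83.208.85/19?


Network: 97.83.192.0/19
Host bits = 13
Set all host bits to 1:
Broadcast: 97.83.223.255


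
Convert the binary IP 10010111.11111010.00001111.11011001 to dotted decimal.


10010111 = 151
11111010 = 250
00001111 = 15
11011001 = 217
IP: 151.250.15.217


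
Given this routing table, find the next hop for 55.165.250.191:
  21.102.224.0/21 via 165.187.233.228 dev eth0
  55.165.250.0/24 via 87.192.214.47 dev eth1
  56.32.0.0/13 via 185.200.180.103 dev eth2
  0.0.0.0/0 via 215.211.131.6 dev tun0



Longest prefix match for 55.165.250.191:
  /21 21.102.224.0: no
  /24 55.165.250.0: MATCH
  /13 56.32.0.0: no
  /0 0.0.0.0: MATCH
Selected: next-hop 87.192.214.47 via eth1 (matched /24)


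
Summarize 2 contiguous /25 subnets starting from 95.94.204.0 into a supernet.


Original prefix: /25
Number of subnets: 2 = 2^1
New prefix = 25 - 1 = 24
Supernet: 95.94.204.0/24


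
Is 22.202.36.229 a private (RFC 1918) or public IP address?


RFC 1918 private ranges:
  10.0.0.0/8 (10.0.0.0 - 10.255.255.255)
  172.16.0.0/12 (172.16.0.0 - 172.31.255.255)
  192.168.0.0/16 (192.168.0.0 - 192.168.255.255)
Public (not in any RFC 1918 range)


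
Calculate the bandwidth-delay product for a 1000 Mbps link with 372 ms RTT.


BDP = bandwidth * RTT
= 1000 Mbps * 372 ms
= 1000 * 1e6 * 372 / 1000 bits
= 372000000 bits
= 46500000 bytes
= 45410.1562 KB
BDP = 372000000 bits (46500000 bytes)


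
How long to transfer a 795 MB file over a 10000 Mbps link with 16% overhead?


Effective throughput = 10000 * (1 - 16/100) = 8400 Mbps
File size in Mb = 795 * 8 = 6360 Mb
Time = 6360 / 8400
Time = 0.7571 seconds


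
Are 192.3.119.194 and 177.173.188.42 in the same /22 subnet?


Mask: 255.255.252.0
192.3.119.194 AND mask = 192.3.116.0
177.173.188.42 AND mask = 177.173.188.0
No, different subnets (192.3.116.0 vs 177.173.188.0)


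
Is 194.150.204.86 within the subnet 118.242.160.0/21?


Subnet network: 118.242.160.0
Test IP AND mask: 194.150.200.0
No, 194.150.204.86 is not in 118.242.160.0/21


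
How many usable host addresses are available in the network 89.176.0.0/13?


Host bits = 32 - 13 = 19
Total addresses = 2^19 = 524288
Usable = total - 2 (network and broadcast)
Usable hosts: 524286


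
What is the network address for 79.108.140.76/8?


IP:   01001111.01101100.10001100.01001100
Mask: 11111111.00000000.00000000.00000000
AND operation:
Net:  01001111.00000000.00000000.00000000
Network: 79.0.0.0/8


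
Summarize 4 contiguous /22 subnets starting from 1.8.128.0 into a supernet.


Original prefix: /22
Number of subnets: 4 = 2^2
New prefix = 22 - 2 = 20
Supernet: 1.8.128.0/20


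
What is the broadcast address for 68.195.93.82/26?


Network: 68.195.93.64/26
Host bits = 6
Set all host bits to 1:
Broadcast: 68.195.93.127


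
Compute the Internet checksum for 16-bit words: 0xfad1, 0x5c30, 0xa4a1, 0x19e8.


Sum all words (with carry folding):
+ 0xfad1 = 0xfad1
+ 0x5c30 = 0x5702
+ 0xa4a1 = 0xfba3
+ 0x19e8 = 0x158c
One's complement: ~0x158c
Checksum = 0xea73


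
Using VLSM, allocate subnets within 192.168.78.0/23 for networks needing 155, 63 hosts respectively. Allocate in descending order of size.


155 hosts -> /24 (254 usable): 192.168.78.0/24
63 hosts -> /25 (126 usable): 192.168.79.0/25
Allocation: 192.168.78.0/24 (155 hosts, 254 usable); 192.168.79.0/25 (63 hosts, 126 usable)


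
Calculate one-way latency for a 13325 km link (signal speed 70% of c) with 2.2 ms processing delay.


Speed = 0.7 * 3e5 km/s = 210000 km/s
Propagation delay = 13325 / 210000 = 0.0635 s = 63.4524 ms
Processing delay = 2.2 ms
Total one-way latency = 65.6524 ms


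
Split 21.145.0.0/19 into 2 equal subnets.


New prefix = 19 + 1 = 20
Each subnet has 4096 addresses
  21.145.0.0/20
  21.145.16.0/20
Subnets: 21.145.0.0/20, 21.145.16.0/20


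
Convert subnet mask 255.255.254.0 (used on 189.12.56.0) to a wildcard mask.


Subnet mask: 255.255.254.0
Wildcard = 255.255.255.255 - subnet mask
255 - 255 = 0
255 - 255 = 0
255 - 254 = 1
255 - 0 = 255
Wildcard: 0.0.1.255


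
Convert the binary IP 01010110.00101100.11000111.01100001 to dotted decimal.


01010110 = 86
00101100 = 44
11000111 = 199
01100001 = 97
IP: 86.44.199.97


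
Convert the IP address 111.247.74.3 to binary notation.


111 = 01101111
247 = 11110111
74 = 01001010
3 = 00000011
Binary: 01101111.11110111.01001010.00000011


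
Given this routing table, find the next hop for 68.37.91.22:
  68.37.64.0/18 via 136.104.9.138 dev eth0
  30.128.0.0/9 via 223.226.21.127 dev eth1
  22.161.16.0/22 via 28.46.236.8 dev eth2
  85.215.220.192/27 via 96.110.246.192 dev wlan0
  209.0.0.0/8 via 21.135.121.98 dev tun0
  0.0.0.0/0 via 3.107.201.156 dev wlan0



Longest prefix match for 68.37.91.22:
  /18 68.37.64.0: MATCH
  /9 30.128.0.0: no
  /22 22.161.16.0: no
  /27 85.215.220.192: no
  /8 209.0.0.0: no
  /0 0.0.0.0: MATCH
Selected: next-hop 136.104.9.138 via eth0 (matched /18)


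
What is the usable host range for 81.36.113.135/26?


Network: 81.36.113.128
Broadcast: 81.36.113.191
First usable = network + 1
Last usable = broadcast - 1
Range: 81.36.113.129 to 81.36.113.190


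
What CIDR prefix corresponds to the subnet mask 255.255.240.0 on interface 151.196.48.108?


Binary: 11111111.11111111.11110000.00000000
Count leading 1s
Prefix: /20


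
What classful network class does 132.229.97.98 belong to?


First octet: 132
Binary: 10000100
10xxxxxx -> Class B (128-191)
Class B, default mask 255.255.0.0 (/16)


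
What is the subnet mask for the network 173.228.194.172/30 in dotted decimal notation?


/30 means 30 network bits, 2 host bits
Binary: 11111111111111111111111111111100
Mask: 255.255.255.252


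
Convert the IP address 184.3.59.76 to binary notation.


184 = 10111000
3 = 00000011
59 = 00111011
76 = 01001100
Binary: 10111000.00000011.00111011.01001100


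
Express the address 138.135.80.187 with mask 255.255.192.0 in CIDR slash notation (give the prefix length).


Binary: 11111111.11111111.11000000.00000000
Count leading 1s
Prefix: /18


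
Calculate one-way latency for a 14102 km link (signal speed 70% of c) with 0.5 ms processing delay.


Speed = 0.7 * 3e5 km/s = 210000 km/s
Propagation delay = 14102 / 210000 = 0.0672 s = 67.1524 ms
Processing delay = 0.5 ms
Total one-way latency = 67.6524 ms


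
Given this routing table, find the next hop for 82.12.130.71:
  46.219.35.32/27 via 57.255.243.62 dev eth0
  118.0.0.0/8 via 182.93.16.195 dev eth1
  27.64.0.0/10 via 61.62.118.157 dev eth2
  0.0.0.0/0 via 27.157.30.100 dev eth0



Longest prefix match for 82.12.130.71:
  /27 46.219.35.32: no
  /8 118.0.0.0: no
  /10 27.64.0.0: no
  /0 0.0.0.0: MATCH
Selected: next-hop 27.157.30.100 via eth0 (matched /0)


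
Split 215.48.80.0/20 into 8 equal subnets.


New prefix = 20 + 3 = 23
Each subnet has 512 addresses
  215.48.80.0/23
  215.48.82.0/23
  215.48.84.0/23
  215.48.86.0/23
  215.48.88.0/23
  215.48.90.0/23
  215.48.92.0/23
  215.48.94.0/23
Subnets: 215.48.80.0/23, 215.48.82.0/23, 215.48.84.0/23, 215.48.86.0/23, 215.48.88.0/23, 215.48.90.0/23, 215.48.92.0/23, 215.48.94.0/23


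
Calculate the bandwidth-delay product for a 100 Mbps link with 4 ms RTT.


BDP = bandwidth * RTT
= 100 Mbps * 4 ms
= 100 * 1e6 * 4 / 1000 bits
= 400000 bits
= 50000 bytes
= 48.8281 KB
BDP = 400000 bits (50000 bytes)


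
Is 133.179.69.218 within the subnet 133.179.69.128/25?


Subnet network: 133.179.69.128
Test IP AND mask: 133.179.69.128
Yes, 133.179.69.218 is in 133.179.69.128/25


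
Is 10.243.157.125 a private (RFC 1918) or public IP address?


RFC 1918 private ranges:
  10.0.0.0/8 (10.0.0.0 - 10.255.255.255)
  172.16.0.0/12 (172.16.0.0 - 172.31.255.255)
  192.168.0.0/16 (192.168.0.0 - 192.168.255.255)
Private (in 10.0.0.0/8)


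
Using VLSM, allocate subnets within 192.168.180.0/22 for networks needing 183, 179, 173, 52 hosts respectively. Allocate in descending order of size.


183 hosts -> /24 (254 usable): 192.168.180.0/24
179 hosts -> /24 (254 usable): 192.168.181.0/24
173 hosts -> /24 (254 usable): 192.168.182.0/24
52 hosts -> /26 (62 usable): 192.168.183.0/26
Allocation: 192.168.180.0/24 (183 hosts, 254 usable); 192.168.181.0/24 (179 hosts, 254 usable); 192.168.182.0/24 (173 hosts, 254 usable); 192.168.183.0/26 (52 hosts, 62 usable)


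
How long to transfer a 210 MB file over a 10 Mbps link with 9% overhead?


Effective throughput = 10 * (1 - 9/100) = 9.1 Mbps
File size in Mb = 210 * 8 = 1680 Mb
Time = 1680 / 9.1
Time = 184.6154 seconds


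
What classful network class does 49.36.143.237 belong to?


First octet: 49
Binary: 00110001
0xxxxxxx -> Class A (1-126)
Class A, default mask 255.0.0.0 (/8)


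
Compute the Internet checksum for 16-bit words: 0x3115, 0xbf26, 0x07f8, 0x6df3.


Sum all words (with carry folding):
+ 0x3115 = 0x3115
+ 0xbf26 = 0xf03b
+ 0x07f8 = 0xf833
+ 0x6df3 = 0x6627
One's complement: ~0x6627
Checksum = 0x99d8


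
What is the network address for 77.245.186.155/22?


IP:   01001101.11110101.10111010.10011011
Mask: 11111111.11111111.11111100.00000000
AND operation:
Net:  01001101.11110101.10111000.00000000
Network: 77.245.184.0/22


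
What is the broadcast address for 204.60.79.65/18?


Network: 204.60.64.0/18
Host bits = 14
Set all host bits to 1:
Broadcast: 204.60.127.255


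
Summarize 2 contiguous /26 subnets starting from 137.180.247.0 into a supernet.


Original prefix: /26
Number of subnets: 2 = 2^1
New prefix = 26 - 1 = 25
Supernet: 137.180.247.0/25


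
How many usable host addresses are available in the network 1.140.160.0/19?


Host bits = 32 - 19 = 13
Total addresses = 2^13 = 8192
Usable = total - 2 (network and broadcast)
Usable hosts: 8190


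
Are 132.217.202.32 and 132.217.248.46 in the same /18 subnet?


Mask: 255.255.192.0
132.217.202.32 AND mask = 132.217.192.0
132.217.248.46 AND mask = 132.217.192.0
Yes, same subnet (132.217.192.0)


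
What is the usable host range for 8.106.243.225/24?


Network: 8.106.243.0
Broadcast: 8.106.243.255
First usable = network + 1
Last usable = broadcast - 1
Range: 8.106.243.1 to 8.106.243.254


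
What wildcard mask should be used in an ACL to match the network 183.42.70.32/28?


Subnet mask: 255.255.255.240
Wildcard = 255.255.255.255 - subnet mask
255 - 255 = 0
255 - 255 = 0
255 - 255 = 0
255 - 240 = 15
Wildcard: 0.0.0.15


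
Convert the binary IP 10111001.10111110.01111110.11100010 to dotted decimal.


10111001 = 185
10111110 = 190
01111110 = 126
11100010 = 226
IP: 185.190.126.226


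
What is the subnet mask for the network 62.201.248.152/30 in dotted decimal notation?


/30 means 30 network bits, 2 host bits
Binary: 11111111111111111111111111111100
Mask: 255.255.255.252


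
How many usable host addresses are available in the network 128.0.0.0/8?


Host bits = 32 - 8 = 24
Total addresses = 2^24 = 16777216
Usable = total - 2 (network and broadcast)
Usable hosts: 16777214


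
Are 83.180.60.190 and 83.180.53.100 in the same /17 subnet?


Mask: 255.255.128.0
83.180.60.190 AND mask = 83.180.0.0
83.180.53.100 AND mask = 83.180.0.0
Yes, same subnet (83.180.0.0)


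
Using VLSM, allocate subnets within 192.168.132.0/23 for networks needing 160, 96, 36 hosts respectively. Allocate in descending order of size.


160 hosts -> /24 (254 usable): 192.168.132.0/24
96 hosts -> /25 (126 usable): 192.168.133.0/25
36 hosts -> /26 (62 usable): 192.168.133.128/26
Allocation: 192.168.132.0/24 (160 hosts, 254 usable); 192.168.133.0/25 (96 hosts, 126 usable); 192.168.133.128/26 (36 hosts, 62 usable)
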